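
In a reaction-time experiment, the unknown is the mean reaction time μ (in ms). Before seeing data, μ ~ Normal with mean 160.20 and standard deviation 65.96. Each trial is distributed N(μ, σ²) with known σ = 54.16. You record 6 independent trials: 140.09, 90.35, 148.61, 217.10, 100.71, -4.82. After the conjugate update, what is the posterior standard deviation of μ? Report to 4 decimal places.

For Normal data with known variance σ², a Normal(μ₀, σ₀²) prior on μ is conjugate. Posterior precision = 1/σ₀² + n/σ²; posterior mean is the precision-weighted average of μ₀ and x̄.
σ₀² = 65.96² = 4350.7216, σ² = 54.16² = 2933.3056; σ² + n·σ₀² = 2933.3056 + 6·4350.7216 = 29037.6352.
Posterior precision = 1/σ₀² + n/σ² = 1/4350.7216 + 6/2933.3056 = (σ² + n·σ₀²)/(σ₀²σ²) = 29037.6352/(4350.7216·2933.3056); posterior variance σₙ² = σ₀²σ²/(σ² + n·σ₀²) = 4350.7216·2933.3056/29037.6352 = 439.498463.
Posterior SD = √σₙ² = √(4350.7216·2933.3056/29037.6352) = 20.9642.

20.9642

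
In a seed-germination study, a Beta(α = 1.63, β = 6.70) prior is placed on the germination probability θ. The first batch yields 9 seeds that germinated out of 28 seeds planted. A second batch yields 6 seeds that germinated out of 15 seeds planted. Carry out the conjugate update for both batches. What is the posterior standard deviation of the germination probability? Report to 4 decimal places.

The Beta prior is conjugate to a Binomial/Bernoulli likelihood; the update adds successes to α and failures to β.
After batch 1: Beta(1.63+9, 6.70+19) = Beta(10.63, 25.70).
After batch 2: Beta(10.63+6, 25.70+9) = Beta(16.63, 34.70).
Var = αβ/((α+β)²(α+β+1)) = 16.63·34.70/(51.33²·52.33) = 0.00418532; SD = √0.00418532 = 0.0647.

0.0647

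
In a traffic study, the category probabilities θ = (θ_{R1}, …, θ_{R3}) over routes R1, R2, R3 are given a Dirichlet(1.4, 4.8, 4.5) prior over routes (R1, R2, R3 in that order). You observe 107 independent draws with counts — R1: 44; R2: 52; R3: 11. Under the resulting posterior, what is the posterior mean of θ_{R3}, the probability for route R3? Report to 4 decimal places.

0.1317

The Dirichlet prior is conjugate to the Multinomial likelihood: each posterior αⱼ = prior αⱼ + observed count nⱼ.
Posterior concentration: (45.4, 56.8, 15.5), total = 117.7.
E[θ_{R3}|data] = α_{R3}/Σα = 15.5/117.7 = 0.1317.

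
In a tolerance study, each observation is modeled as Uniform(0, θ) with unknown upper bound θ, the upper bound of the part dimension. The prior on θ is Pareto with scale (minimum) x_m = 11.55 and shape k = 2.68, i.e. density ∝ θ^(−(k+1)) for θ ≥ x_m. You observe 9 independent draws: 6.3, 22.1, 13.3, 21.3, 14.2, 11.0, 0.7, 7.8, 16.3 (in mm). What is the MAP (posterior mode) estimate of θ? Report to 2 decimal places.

A Pareto(scale x_m, shape k) prior on the upper bound θ of Uniform(0, θ) is conjugate: posterior is Pareto(max(x_m, max xᵢ), k + n).
Sample maximum = 22.1; prior scale x_m = 11.55 → posterior scale = max = 22.10.
Posterior shape = 2.68 + 9 = 11.68.
The Pareto density is decreasing on [x_m, ∞), so the mode is x_m = 22.10.

22.10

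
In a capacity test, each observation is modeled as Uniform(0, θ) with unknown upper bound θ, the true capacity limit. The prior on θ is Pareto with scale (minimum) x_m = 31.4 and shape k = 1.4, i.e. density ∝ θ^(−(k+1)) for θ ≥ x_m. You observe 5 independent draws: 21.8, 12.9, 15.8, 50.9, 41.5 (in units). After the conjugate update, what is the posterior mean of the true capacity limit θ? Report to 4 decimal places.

A Pareto(scale x_m, shape k) prior on the upper bound θ of Uniform(0, θ) is conjugate: posterior is Pareto(max(x_m, max xᵢ), k + n).
Sample maximum = 50.9; prior scale x_m = 31.4 → posterior scale = max = 50.9.
Posterior shape = 1.4 + 5 = 6.4.
E[θ|data] = k·x_m/(k−1) = 6.4·50.9/5.4 = 60.3259.

60.3259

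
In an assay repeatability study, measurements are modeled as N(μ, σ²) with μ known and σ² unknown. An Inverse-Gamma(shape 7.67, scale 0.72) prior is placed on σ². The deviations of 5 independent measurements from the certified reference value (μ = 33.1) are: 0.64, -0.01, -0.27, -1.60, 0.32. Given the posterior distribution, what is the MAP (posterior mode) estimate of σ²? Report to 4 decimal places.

0.2052

With known mean μ and an Inverse-Gamma(α, β) prior on σ², the Normal likelihood is conjugate: posterior is Inv-Gamma(α + n/2, β + Σ(xᵢ−μ)²/2).
Σ(xᵢ−μ)² = (0.64)² + (-0.01)² + (-0.27)² + (-1.60)² + (0.32)² = 3.1450.
Posterior: Inv-Gamma(7.67 + 5/2, 0.72 + 3.1450/2) = Inv-Gamma(10.17, 2.29250).
Mode = β/(α+1) = 2.29250/11.17 = 0.2052.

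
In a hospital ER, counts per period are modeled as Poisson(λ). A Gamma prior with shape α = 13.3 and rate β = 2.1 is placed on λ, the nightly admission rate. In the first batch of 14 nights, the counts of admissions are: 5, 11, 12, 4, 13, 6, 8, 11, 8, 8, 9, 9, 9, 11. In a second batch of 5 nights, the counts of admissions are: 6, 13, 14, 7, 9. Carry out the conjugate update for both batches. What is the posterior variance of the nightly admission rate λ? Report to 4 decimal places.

0.4185

With a Gamma(shape α, rate β) prior, the Poisson likelihood is conjugate: the posterior is Gamma(α + ΣXᵢ, β + n).
Batch 1: sum of counts S = 124 over n = 14 nights.
After batch 1: Gamma(α+S, β+n) = Gamma(13.3+124, 2.1+14) = Gamma(137.3, 16.1).
Batch 2: sum of counts S = 49 over n = 5 nights.
After batch 2: Gamma(α+S, β+n) = Gamma(137.3+49, 16.1+5) = Gamma(186.3, 21.1).
Var = α/β² = 186.3/21.1² = 0.4185.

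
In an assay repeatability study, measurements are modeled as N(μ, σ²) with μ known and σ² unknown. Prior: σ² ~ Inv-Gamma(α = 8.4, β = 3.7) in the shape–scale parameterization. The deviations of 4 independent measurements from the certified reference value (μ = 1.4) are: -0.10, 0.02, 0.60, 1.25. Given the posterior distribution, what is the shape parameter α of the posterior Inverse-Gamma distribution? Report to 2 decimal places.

With known mean μ and an Inverse-Gamma(α, β) prior on σ², the Normal likelihood is conjugate: posterior is Inv-Gamma(α + n/2, β + Σ(xᵢ−μ)²/2).
Σ(xᵢ−μ)² = (-0.10)² + (0.02)² + (0.60)² + (1.25)² = 1.9329.
Posterior: Inv-Gamma(8.4 + 4/2, 3.7 + 1.9329/2) = Inv-Gamma(10.40, 4.66645).
Posterior α = 10.40.

10.40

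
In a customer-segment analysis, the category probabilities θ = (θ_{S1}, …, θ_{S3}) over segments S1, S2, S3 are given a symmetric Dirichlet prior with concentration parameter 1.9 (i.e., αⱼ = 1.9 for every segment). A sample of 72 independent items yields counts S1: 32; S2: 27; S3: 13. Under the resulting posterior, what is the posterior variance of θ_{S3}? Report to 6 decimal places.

0.001969

The Dirichlet prior is conjugate to the Multinomial likelihood: each posterior αⱼ = prior αⱼ + observed count nⱼ.
Posterior concentration: (33.9, 28.9, 14.9), total = 77.7.
Var[θ_j] = α_j(Σα−α_j)/((Σα)²(Σα+1)) = 14.9·62.8/(77.7²·78.7) = 0.001969.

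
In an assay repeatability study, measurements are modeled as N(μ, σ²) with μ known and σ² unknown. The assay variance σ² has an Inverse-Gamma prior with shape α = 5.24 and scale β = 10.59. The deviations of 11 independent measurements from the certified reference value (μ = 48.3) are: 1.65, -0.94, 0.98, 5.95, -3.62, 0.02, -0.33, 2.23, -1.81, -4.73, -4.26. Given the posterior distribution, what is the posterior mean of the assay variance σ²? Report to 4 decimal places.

With known mean μ and an Inverse-Gamma(α, β) prior on σ², the Normal likelihood is conjugate: posterior is Inv-Gamma(α + n/2, β + Σ(xᵢ−μ)²/2).
Σ(xᵢ−μ)² = (1.65)² + (-0.94)² + (0.98)² + (5.95)² + (-3.62)² + (0.02)² + (-0.33)² + (2.23)² + (-1.81)² + (-4.73)² + (-4.26)² = 101.9522.
Posterior: Inv-Gamma(5.24 + 11/2, 10.59 + 101.9522/2) = Inv-Gamma(10.74, 61.56610).
E[σ²|data] = β/(α−1) = 61.56610/9.74 = 6.3210.

6.3210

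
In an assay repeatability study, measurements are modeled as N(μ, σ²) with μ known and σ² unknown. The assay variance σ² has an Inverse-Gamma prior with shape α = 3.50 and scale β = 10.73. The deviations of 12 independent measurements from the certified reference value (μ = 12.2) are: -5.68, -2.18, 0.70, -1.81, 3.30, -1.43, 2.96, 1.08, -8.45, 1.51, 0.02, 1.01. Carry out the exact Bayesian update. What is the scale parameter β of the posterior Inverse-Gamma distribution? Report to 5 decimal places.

79.90345

With known mean μ and an Inverse-Gamma(α, β) prior on σ², the Normal likelihood is conjugate: posterior is Inv-Gamma(α + n/2, β + Σ(xᵢ−μ)²/2).
Σ(xᵢ−μ)² = (-5.68)² + (-2.18)² + (0.70)² + (-1.81)² + (3.30)² + (-1.43)² + (2.96)² + (1.08)² + (-8.45)² + (1.51)² + (0.02)² + (1.01)² = 138.3469.
Posterior: Inv-Gamma(3.50 + 12/2, 10.73 + 138.3469/2) = Inv-Gamma(9.50, 79.90345).
Posterior β = 79.90345.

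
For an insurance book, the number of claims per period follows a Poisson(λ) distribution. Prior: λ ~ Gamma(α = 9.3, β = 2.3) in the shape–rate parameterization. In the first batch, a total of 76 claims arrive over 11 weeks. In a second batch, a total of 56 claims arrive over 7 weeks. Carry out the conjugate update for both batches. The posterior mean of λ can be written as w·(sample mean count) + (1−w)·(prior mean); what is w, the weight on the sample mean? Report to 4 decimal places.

0.8867

With a Gamma(shape α, rate β) prior, the Poisson likelihood is conjugate: the posterior is Gamma(α + ΣXᵢ, β + n).
Total number of weeks: n = 11 + 7 = 18.
Posterior mean = (α₀+S)/(β₀+n) = [n/(β₀+n)]·(S/n) + [β₀/(β₀+n)]·(α₀/β₀), so only n and β₀ enter the weight.
Weight on data w = n/(β₀+n) = 18/(2.3+18) = 18/20.3 = 0.8867.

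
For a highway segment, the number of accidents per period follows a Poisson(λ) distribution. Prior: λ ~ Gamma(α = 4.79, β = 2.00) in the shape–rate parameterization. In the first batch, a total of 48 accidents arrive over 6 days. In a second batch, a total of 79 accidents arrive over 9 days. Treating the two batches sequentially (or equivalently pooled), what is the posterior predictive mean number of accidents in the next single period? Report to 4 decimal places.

7.7524

With a Gamma(shape α, rate β) prior, the Poisson likelihood is conjugate: the posterior is Gamma(α + ΣXᵢ, β + n).
After batch 1: Gamma(α+S, β+n) = Gamma(4.79+48, 2.00+6) = Gamma(52.79, 8.00).
After batch 2: Gamma(α+S, β+n) = Gamma(52.79+79, 8.00+9) = Gamma(131.79, 17.00).
The predictive distribution for one future period is NegBinom with mean α/β = 7.7524.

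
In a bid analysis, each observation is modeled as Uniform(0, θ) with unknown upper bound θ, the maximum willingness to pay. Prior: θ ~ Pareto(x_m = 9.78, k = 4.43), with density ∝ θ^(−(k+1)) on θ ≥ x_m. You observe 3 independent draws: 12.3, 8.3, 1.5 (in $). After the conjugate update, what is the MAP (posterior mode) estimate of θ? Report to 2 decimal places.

12.30

A Pareto(scale x_m, shape k) prior on the upper bound θ of Uniform(0, θ) is conjugate: posterior is Pareto(max(x_m, max xᵢ), k + n).
Sample maximum = 12.3; prior scale x_m = 9.78 → posterior scale = max = 12.30.
Posterior shape = 4.43 + 3 = 7.43.
The Pareto density is decreasing on [x_m, ∞), so the mode is x_m = 12.30.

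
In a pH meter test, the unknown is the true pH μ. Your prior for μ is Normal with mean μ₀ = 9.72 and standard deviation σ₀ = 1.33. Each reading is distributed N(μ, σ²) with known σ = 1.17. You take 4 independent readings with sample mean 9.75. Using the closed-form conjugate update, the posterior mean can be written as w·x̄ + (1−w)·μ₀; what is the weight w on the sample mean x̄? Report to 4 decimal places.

For Normal data with known variance σ², a Normal(μ₀, σ₀²) prior on μ is conjugate. Posterior precision = 1/σ₀² + n/σ²; posterior mean is the precision-weighted average of μ₀ and x̄.
σ₀² = 1.33² = 1.7689, σ² = 1.17² = 1.3689. Prior precision 1/σ₀² = 1/1.7689; data precision n/σ² = 4/1.3689.
w = (n/σ²)/(1/σ₀² + n/σ²) = n·σ₀²/(σ² + n·σ₀²) = 4·1.7689/(1.3689 + 4·1.7689) = 7.0756/8.4445 = 0.8379.

0.8379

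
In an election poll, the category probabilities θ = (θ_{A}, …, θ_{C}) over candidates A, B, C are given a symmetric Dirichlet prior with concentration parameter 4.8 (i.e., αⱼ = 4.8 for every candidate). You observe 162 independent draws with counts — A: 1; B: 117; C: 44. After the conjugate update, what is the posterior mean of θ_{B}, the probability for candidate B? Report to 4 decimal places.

0.6905

The Dirichlet prior is conjugate to the Multinomial likelihood: each posterior αⱼ = prior αⱼ + observed count nⱼ.
Posterior concentration: (5.8, 121.8, 48.8), total = 176.4.
E[θ_{B}|data] = α_{B}/Σα = 121.8/176.4 = 0.6905.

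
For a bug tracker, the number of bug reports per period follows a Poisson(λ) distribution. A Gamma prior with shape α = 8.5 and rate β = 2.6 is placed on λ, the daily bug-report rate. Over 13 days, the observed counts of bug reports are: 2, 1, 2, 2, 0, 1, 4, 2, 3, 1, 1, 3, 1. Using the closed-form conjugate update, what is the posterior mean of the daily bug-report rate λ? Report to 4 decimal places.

2.0192

With a Gamma(shape α, rate β) prior, the Poisson likelihood is conjugate: the posterior is Gamma(α + ΣXᵢ, β + n).
Sum of counts S = 23 over n = 13 days.
Posterior: Gamma(α+S, β+n) = Gamma(8.5+23, 2.6+13) = Gamma(31.5, 15.6).
Posterior mean = α/β = 31.5/15.6 = 2.0192.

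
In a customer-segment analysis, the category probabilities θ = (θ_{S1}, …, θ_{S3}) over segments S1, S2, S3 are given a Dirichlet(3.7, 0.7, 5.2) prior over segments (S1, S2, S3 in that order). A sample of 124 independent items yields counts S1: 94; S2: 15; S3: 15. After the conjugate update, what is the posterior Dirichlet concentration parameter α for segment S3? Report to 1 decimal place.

The Dirichlet prior is conjugate to the Multinomial likelihood: each posterior αⱼ = prior αⱼ + observed count nⱼ.
Posterior concentration: (97.7, 15.7, 20.2), total = 133.6.
α_{S3} = 5.2 + 15 = 20.2.

20.2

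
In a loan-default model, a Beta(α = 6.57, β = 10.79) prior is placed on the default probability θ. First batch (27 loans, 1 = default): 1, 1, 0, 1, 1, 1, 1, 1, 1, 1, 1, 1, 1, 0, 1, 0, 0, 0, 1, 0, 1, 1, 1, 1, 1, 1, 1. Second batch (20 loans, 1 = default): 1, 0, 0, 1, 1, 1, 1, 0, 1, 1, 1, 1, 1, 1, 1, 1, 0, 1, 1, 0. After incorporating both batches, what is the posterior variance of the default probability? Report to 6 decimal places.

0.003426

The Beta prior is conjugate to a Binomial/Bernoulli likelihood; the update adds successes to α and failures to β.
After batch 1: Beta(6.57+21, 10.79+6) = Beta(27.57, 16.79).
After batch 2: Beta(27.57+15, 16.79+5) = Beta(42.57, 21.79).
Var = αβ/((α+β)²(α+β+1)) = 42.57·21.79/(64.36²·65.36) = 0.003426.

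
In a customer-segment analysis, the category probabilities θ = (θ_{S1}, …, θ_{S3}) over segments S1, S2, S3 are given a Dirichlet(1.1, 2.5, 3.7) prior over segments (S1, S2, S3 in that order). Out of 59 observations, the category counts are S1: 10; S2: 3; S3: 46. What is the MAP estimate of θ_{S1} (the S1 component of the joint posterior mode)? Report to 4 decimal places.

0.1596

The Dirichlet prior is conjugate to the Multinomial likelihood: each posterior αⱼ = prior αⱼ + observed count nⱼ.
Posterior concentration: (11.1, 5.5, 49.7), total = 66.3.
Joint mode component: (α_{S1}−1)/(Σα−K) = 10.1/63.3 = 0.1596.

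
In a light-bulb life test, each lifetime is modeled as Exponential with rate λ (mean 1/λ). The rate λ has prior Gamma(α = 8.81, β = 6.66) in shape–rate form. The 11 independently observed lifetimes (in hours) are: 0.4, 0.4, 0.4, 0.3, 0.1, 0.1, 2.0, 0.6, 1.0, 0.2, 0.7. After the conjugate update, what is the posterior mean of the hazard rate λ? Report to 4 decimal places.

1.5404

With a Gamma(shape α, rate β) prior on the exponential rate λ, the posterior after n observations with total T = Σxᵢ is Gamma(α+n, β+T).
Sum of observations T = 6.2 hours; n = 11.
Posterior: Gamma(8.81+11, 6.66+6.2) = Gamma(19.81, 12.86).
Posterior mean of λ = α/β = 19.81/12.86 = 1.5404.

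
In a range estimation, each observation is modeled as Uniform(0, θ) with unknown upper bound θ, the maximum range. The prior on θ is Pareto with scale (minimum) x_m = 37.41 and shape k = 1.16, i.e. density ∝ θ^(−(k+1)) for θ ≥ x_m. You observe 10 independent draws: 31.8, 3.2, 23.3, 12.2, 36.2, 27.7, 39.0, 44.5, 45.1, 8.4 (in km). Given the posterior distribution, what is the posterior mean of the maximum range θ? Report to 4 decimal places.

A Pareto(scale x_m, shape k) prior on the upper bound θ of Uniform(0, θ) is conjugate: posterior is Pareto(max(x_m, max xᵢ), k + n).
Sample maximum = 45.1; prior scale x_m = 37.41 → posterior scale = max = 45.10.
Posterior shape = 1.16 + 10 = 11.16.
E[θ|data] = k·x_m/(k−1) = 11.16·45.10/10.16 = 49.5390.

49.5390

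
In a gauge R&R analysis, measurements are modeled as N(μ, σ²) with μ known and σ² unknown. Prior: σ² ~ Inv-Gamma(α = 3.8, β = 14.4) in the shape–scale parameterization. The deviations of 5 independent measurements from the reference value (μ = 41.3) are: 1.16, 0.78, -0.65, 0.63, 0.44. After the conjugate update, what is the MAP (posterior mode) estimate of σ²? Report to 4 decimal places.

With known mean μ and an Inverse-Gamma(α, β) prior on σ², the Normal likelihood is conjugate: posterior is Inv-Gamma(α + n/2, β + Σ(xᵢ−μ)²/2).
Σ(xᵢ−μ)² = (1.16)² + (0.78)² + (-0.65)² + (0.63)² + (0.44)² = 2.9670.
Posterior: Inv-Gamma(3.8 + 5/2, 14.4 + 2.9670/2) = Inv-Gamma(6.30, 15.88350).
Mode = β/(α+1) = 15.88350/7.30 = 2.1758.

2.1758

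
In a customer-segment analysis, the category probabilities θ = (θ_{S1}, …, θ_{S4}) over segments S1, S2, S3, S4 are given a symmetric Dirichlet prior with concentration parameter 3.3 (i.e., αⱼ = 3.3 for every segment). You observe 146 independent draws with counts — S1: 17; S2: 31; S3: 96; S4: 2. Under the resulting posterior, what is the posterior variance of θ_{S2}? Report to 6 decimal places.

0.001055

The Dirichlet prior is conjugate to the Multinomial likelihood: each posterior αⱼ = prior αⱼ + observed count nⱼ.
Posterior concentration: (20.3, 34.3, 99.3, 5.3), total = 159.2.
Var[θ_j] = α_j(Σα−α_j)/((Σα)²(Σα+1)) = 34.3·124.9/(159.2²·160.2) = 0.001055.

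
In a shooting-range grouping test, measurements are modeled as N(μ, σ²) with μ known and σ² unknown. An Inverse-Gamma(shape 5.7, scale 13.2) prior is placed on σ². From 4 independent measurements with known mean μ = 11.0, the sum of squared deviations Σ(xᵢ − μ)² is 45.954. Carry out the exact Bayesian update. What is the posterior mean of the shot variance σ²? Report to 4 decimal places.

5.3996

With known mean μ and an Inverse-Gamma(α, β) prior on σ², the Normal likelihood is conjugate: posterior is Inv-Gamma(α + n/2, β + Σ(xᵢ−μ)²/2).
Posterior: Inv-Gamma(5.7 + 4/2, 13.2 + 45.954/2) = Inv-Gamma(7.70, 36.1770).
E[σ²|data] = β/(α−1) = 36.1770/6.70 = 5.3996.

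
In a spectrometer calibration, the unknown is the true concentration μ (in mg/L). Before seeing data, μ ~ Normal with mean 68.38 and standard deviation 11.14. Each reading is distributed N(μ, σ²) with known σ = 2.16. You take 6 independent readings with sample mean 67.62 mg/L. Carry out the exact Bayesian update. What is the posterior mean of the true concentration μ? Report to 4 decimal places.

67.6247

For Normal data with known variance σ², a Normal(μ₀, σ₀²) prior on μ is conjugate. Posterior precision = 1/σ₀² + n/σ²; posterior mean is the precision-weighted average of μ₀ and x̄.
n·x̄ = 6·67.62 = 405.72.
σ₀² = 11.14² = 124.0996, σ² = 2.16² = 4.6656; σ² + n·σ₀² = 4.6656 + 6·124.0996 = 749.2632.
Posterior mean = (μ₀/σ₀² + n·x̄/σ²)/(1/σ₀² + n/σ²) = (σ²·μ₀ + σ₀²·n·x̄)/(σ² + n·σ₀²) = (4.6656·68.38 + 124.0996·405.72)/749.2632 = 50668.72344/749.2632 = 67.6247.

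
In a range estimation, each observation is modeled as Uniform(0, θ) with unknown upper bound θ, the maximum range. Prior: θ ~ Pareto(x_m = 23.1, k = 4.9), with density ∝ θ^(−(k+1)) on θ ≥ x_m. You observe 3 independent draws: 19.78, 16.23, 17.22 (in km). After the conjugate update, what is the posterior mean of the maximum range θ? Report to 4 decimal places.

26.4478

A Pareto(scale x_m, shape k) prior on the upper bound θ of Uniform(0, θ) is conjugate: posterior is Pareto(max(x_m, max xᵢ), k + n).
Sample maximum = 19.78; prior scale x_m = 23.1 → posterior scale = max = 23.10.
Posterior shape = 4.9 + 3 = 7.9.
E[θ|data] = k·x_m/(k−1) = 7.9·23.10/6.9 = 26.4478.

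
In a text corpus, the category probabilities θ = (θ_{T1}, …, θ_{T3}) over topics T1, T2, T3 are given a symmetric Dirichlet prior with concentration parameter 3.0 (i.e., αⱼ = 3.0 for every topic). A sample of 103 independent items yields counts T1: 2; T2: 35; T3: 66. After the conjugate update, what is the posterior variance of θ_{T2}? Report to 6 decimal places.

The Dirichlet prior is conjugate to the Multinomial likelihood: each posterior αⱼ = prior αⱼ + observed count nⱼ.
Posterior concentration: (5.0, 38.0, 69.0), total = 112.0.
Var[θ_j] = α_j(Σα−α_j)/((Σα)²(Σα+1)) = 38.0·74.0/(112.0²·113.0) = 0.001984.

0.001984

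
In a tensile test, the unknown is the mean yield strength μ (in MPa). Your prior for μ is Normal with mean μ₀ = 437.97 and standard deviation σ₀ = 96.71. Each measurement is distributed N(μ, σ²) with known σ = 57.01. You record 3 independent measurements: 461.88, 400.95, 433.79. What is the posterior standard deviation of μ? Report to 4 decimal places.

For Normal data with known variance σ², a Normal(μ₀, σ₀²) prior on μ is conjugate. Posterior precision = 1/σ₀² + n/σ²; posterior mean is the precision-weighted average of μ₀ and x̄.
σ₀² = 96.71² = 9352.8241, σ² = 57.01² = 3250.1401; σ² + n·σ₀² = 3250.1401 + 3·9352.8241 = 31308.6124.
Posterior precision = 1/σ₀² + n/σ² = 1/9352.8241 + 3/3250.1401 = (σ² + n·σ₀²)/(σ₀²σ²) = 31308.6124/(9352.8241·3250.1401); posterior variance σₙ² = σ₀²σ²/(σ² + n·σ₀²) = 9352.8241·3250.1401/31308.6124 = 970.914593.
Posterior SD = √σₙ² = √(9352.8241·3250.1401/31308.6124) = 31.1595.

31.1595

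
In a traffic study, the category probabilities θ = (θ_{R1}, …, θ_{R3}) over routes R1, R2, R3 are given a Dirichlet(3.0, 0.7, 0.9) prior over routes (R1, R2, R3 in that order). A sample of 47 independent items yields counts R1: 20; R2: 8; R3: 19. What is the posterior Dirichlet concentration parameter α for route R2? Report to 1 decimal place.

The Dirichlet prior is conjugate to the Multinomial likelihood: each posterior αⱼ = prior αⱼ + observed count nⱼ.
Posterior concentration: (23.0, 8.7, 19.9), total = 51.6.
α_{R2} = 0.7 + 8 = 8.7.

8.7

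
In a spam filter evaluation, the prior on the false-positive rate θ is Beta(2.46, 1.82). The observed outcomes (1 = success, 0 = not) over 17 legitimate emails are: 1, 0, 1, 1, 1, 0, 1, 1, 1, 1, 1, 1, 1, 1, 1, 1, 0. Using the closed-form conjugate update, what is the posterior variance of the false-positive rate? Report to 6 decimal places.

The Beta prior is conjugate to a Binomial/Bernoulli likelihood; the update adds successes to α and failures to β.
Posterior: Beta(α+k, β+n−k) = Beta(2.46+14, 1.82+3) = Beta(16.46, 4.82).
Var = αβ/((α+β)²(α+β+1)) = 16.46·4.82/(21.28²·22.28) = 0.007864.

0.007864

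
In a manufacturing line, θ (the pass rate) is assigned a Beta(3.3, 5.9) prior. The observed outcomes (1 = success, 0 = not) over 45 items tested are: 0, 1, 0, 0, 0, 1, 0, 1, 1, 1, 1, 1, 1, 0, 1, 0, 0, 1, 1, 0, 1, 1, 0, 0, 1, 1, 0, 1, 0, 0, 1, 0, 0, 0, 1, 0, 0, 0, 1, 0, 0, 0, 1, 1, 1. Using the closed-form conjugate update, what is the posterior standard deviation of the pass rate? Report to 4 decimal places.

0.0671

The Beta prior is conjugate to a Binomial/Bernoulli likelihood; the update adds successes to α and failures to β.
Posterior: Beta(α+k, β+n−k) = Beta(3.3+22, 5.9+23) = Beta(25.3, 28.9).
Var = αβ/((α+β)²(α+β+1)) = 25.3·28.9/(54.2²·55.2) = 0.00450900; SD = √0.00450900 = 0.0671.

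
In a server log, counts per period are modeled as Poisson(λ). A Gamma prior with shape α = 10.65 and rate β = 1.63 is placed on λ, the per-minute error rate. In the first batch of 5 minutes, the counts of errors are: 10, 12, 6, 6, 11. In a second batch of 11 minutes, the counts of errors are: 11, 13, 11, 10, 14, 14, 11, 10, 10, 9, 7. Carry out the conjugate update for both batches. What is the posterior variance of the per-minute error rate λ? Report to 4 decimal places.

With a Gamma(shape α, rate β) prior, the Poisson likelihood is conjugate: the posterior is Gamma(α + ΣXᵢ, β + n).
Batch 1: sum of counts S = 45 over n = 5 minutes.
After batch 1: Gamma(α+S, β+n) = Gamma(10.65+45, 1.63+5) = Gamma(55.65, 6.63).
Batch 2: sum of counts S = 120 over n = 11 minutes.
After batch 2: Gamma(α+S, β+n) = Gamma(55.65+120, 6.63+11) = Gamma(175.65, 17.63).
Var = α/β² = 175.65/17.63² = 0.5651.

0.5651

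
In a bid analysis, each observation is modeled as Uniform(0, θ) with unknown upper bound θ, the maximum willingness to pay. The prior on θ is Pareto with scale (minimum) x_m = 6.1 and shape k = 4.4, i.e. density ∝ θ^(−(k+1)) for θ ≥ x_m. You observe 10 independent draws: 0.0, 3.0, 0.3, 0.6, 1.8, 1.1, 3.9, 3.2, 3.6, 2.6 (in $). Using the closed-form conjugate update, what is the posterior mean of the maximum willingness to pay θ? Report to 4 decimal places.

6.5552

A Pareto(scale x_m, shape k) prior on the upper bound θ of Uniform(0, θ) is conjugate: posterior is Pareto(max(x_m, max xᵢ), k + n).
Sample maximum = 3.9; prior scale x_m = 6.1 → posterior scale = max = 6.1.
Posterior shape = 4.4 + 10 = 14.4.
E[θ|data] = k·x_m/(k−1) = 14.4·6.1/13.4 = 6.5552.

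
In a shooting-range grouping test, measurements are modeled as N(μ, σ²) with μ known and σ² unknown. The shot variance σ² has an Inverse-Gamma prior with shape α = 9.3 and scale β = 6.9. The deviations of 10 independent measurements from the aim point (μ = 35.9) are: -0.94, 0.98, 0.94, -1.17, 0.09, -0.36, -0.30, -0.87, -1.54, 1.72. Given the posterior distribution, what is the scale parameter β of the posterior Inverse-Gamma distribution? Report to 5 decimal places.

12.10555

With known mean μ and an Inverse-Gamma(α, β) prior on σ², the Normal likelihood is conjugate: posterior is Inv-Gamma(α + n/2, β + Σ(xᵢ−μ)²/2).
Σ(xᵢ−μ)² = (-0.94)² + (0.98)² + (0.94)² + (-1.17)² + (0.09)² + (-0.36)² + (-0.30)² + (-0.87)² + (-1.54)² + (1.72)² = 10.4111.
Posterior: Inv-Gamma(9.3 + 10/2, 6.9 + 10.4111/2) = Inv-Gamma(14.30, 12.10555).
Posterior β = 12.10555.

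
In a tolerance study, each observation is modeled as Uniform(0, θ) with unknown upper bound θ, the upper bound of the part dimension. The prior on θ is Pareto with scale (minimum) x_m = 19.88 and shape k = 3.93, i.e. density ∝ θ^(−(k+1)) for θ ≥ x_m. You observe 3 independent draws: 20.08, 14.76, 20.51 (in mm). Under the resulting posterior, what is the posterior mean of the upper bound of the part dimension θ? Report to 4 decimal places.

23.9687

A Pareto(scale x_m, shape k) prior on the upper bound θ of Uniform(0, θ) is conjugate: posterior is Pareto(max(x_m, max xᵢ), k + n).
Sample maximum = 20.51; prior scale x_m = 19.88 → posterior scale = max = 20.51.
Posterior shape = 3.93 + 3 = 6.93.
E[θ|data] = k·x_m/(k−1) = 6.93·20.51/5.93 = 23.9687.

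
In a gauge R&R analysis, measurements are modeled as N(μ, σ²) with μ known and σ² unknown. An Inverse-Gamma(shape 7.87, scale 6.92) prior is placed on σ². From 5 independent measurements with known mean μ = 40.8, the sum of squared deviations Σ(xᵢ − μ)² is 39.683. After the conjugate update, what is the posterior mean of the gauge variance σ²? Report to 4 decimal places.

2.8561

With known mean μ and an Inverse-Gamma(α, β) prior on σ², the Normal likelihood is conjugate: posterior is Inv-Gamma(α + n/2, β + Σ(xᵢ−μ)²/2).
Posterior: Inv-Gamma(7.87 + 5/2, 6.92 + 39.683/2) = Inv-Gamma(10.37, 26.7615).
E[σ²|data] = β/(α−1) = 26.7615/9.37 = 2.8561.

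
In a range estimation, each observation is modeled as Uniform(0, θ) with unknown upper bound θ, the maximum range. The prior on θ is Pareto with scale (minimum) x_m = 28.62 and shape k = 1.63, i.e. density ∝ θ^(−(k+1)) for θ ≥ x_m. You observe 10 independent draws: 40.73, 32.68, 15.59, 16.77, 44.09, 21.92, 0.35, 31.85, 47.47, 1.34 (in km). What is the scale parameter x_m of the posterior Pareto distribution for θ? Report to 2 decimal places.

47.47

A Pareto(scale x_m, shape k) prior on the upper bound θ of Uniform(0, θ) is conjugate: posterior is Pareto(max(x_m, max xᵢ), k + n).
Sample maximum = 47.47; prior scale x_m = 28.62 → posterior scale = max = 47.47.
Posterior shape = 1.63 + 10 = 11.63.
Posterior scale x_m = 47.47.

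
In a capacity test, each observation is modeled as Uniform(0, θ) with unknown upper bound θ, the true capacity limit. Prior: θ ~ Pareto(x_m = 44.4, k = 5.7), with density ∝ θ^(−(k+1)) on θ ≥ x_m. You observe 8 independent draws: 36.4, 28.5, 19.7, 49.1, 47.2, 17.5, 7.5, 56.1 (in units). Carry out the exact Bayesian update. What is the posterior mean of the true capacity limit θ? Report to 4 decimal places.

60.5173

A Pareto(scale x_m, shape k) prior on the upper bound θ of Uniform(0, θ) is conjugate: posterior is Pareto(max(x_m, max xᵢ), k + n).
Sample maximum = 56.1; prior scale x_m = 44.4 → posterior scale = max = 56.1.
Posterior shape = 5.7 + 8 = 13.7.
E[θ|data] = k·x_m/(k−1) = 13.7·56.1/12.7 = 60.5173.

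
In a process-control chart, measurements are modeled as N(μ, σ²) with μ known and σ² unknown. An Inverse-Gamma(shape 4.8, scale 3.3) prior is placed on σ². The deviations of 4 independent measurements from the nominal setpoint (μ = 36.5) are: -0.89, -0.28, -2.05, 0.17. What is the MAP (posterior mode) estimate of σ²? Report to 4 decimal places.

With known mean μ and an Inverse-Gamma(α, β) prior on σ², the Normal likelihood is conjugate: posterior is Inv-Gamma(α + n/2, β + Σ(xᵢ−μ)²/2).
Σ(xᵢ−μ)² = (-0.89)² + (-0.28)² + (-2.05)² + (0.17)² = 5.1019.
Posterior: Inv-Gamma(4.8 + 4/2, 3.3 + 5.1019/2) = Inv-Gamma(6.80, 5.85095).
Mode = β/(α+1) = 5.85095/7.80 = 0.7501.

0.7501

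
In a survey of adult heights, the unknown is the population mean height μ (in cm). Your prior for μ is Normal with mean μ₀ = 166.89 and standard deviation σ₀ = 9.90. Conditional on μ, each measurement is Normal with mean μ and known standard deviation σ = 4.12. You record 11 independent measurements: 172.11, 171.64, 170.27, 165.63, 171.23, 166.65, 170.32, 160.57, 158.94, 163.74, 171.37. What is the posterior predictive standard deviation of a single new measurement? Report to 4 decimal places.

4.3004

For Normal data with known variance σ², a Normal(μ₀, σ₀²) prior on μ is conjugate. Posterior precision = 1/σ₀² + n/σ²; posterior mean is the precision-weighted average of μ₀ and x̄.
σ₀² = 9.90² = 98.01, σ² = 4.12² = 16.9744; σ² + n·σ₀² = 16.9744 + 11·98.01 = 1095.0844.
Posterior precision = 1/σ₀² + n/σ² = 1/98.01 + 11/16.9744 = (σ² + n·σ₀²)/(σ₀²σ²) = 1095.0844/(98.01·16.9744); posterior variance σₙ² = σ₀²σ²/(σ² + n·σ₀²) = 98.01·16.9744/1095.0844 = 1.519208.
Predictive variance for one new observation = σₙ² + σ² = 98.01·16.9744/1095.0844 + 16.9744 = σ²·(σ₀² + 1095.0844)/1095.0844 = 16.9744·1193.0944/1095.0844 = 18.493608; SD = √(16.9744·1193.0944/1095.0844) = 4.3004.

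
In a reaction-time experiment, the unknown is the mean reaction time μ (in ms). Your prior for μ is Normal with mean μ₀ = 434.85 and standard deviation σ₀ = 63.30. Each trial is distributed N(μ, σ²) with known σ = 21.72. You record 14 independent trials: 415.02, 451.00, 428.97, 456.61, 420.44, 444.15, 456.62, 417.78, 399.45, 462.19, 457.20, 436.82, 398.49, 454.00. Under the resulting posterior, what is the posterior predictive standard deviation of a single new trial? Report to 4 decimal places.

22.4761

For Normal data with known variance σ², a Normal(μ₀, σ₀²) prior on μ is conjugate. Posterior precision = 1/σ₀² + n/σ²; posterior mean is the precision-weighted average of μ₀ and x̄.
σ₀² = 63.30² = 4006.89, σ² = 21.72² = 471.7584; σ² + n·σ₀² = 471.7584 + 14·4006.89 = 56568.2184.
Posterior precision = 1/σ₀² + n/σ² = 1/4006.89 + 14/471.7584 = (σ² + n·σ₀²)/(σ₀²σ²) = 56568.2184/(4006.89·471.7584); posterior variance σₙ² = σ₀²σ²/(σ² + n·σ₀²) = 4006.89·471.7584/56568.2184 = 33.416008.
Predictive variance for one new observation = σₙ² + σ² = 4006.89·471.7584/56568.2184 + 471.7584 = σ²·(σ₀² + 56568.2184)/56568.2184 = 471.7584·60575.1084/56568.2184 = 505.174408; SD = √(471.7584·60575.1084/56568.2184) = 22.4761.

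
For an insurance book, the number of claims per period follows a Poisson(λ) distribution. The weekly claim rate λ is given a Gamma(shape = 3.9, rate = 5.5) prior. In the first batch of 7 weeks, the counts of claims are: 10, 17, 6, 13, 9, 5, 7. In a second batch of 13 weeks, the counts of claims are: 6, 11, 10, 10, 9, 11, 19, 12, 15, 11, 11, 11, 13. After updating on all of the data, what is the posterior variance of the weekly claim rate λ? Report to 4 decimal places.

0.3382

With a Gamma(shape α, rate β) prior, the Poisson likelihood is conjugate: the posterior is Gamma(α + ΣXᵢ, β + n).
Batch 1: sum of counts S = 67 over n = 7 weeks.
After batch 1: Gamma(α+S, β+n) = Gamma(3.9+67, 5.5+7) = Gamma(70.9, 12.5).
Batch 2: sum of counts S = 149 over n = 13 weeks.
After batch 2: Gamma(α+S, β+n) = Gamma(70.9+149, 12.5+13) = Gamma(219.9, 25.5).
Var = α/β² = 219.9/25.5² = 0.3382.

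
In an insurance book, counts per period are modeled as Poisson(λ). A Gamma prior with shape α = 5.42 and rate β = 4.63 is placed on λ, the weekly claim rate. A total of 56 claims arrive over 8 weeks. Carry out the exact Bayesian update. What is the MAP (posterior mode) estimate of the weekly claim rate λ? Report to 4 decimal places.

With a Gamma(shape α, rate β) prior, the Poisson likelihood is conjugate: the posterior is Gamma(α + ΣXᵢ, β + n).
Posterior: Gamma(α+S, β+n) = Gamma(5.42+56, 4.63+8) = Gamma(61.42, 12.63).
Mode of Gamma(α,β) for α≥1 is (α−1)/β = 60.42/12.63 = 4.7838.

4.7838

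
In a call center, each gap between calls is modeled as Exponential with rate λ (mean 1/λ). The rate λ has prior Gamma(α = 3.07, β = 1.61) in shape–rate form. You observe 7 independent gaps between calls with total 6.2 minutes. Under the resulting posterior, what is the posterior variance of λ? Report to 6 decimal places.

0.165093

With a Gamma(shape α, rate β) prior on the exponential rate λ, the posterior after n observations with total T = Σxᵢ is Gamma(α+n, β+T).
Posterior: Gamma(3.07+7, 1.61+6.2) = Gamma(10.07, 7.81).
Var = α/β² = 0.165093.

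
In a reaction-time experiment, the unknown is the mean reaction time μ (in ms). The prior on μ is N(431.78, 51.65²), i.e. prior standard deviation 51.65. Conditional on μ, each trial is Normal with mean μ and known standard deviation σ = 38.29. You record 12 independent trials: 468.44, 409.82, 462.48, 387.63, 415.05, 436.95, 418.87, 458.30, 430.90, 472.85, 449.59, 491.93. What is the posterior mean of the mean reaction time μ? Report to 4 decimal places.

441.4576

For Normal data with known variance σ², a Normal(μ₀, σ₀²) prior on μ is conjugate. Posterior precision = 1/σ₀² + n/σ²; posterior mean is the precision-weighted average of μ₀ and x̄.
Σxᵢ = 468.44 + 409.82 + 462.48 + 387.63 + 415.05 + 436.95 + 418.87 + 458.30 + 430.90 + 472.85 + 449.59 + 491.93 = 5302.81, so n·x̄ = 5302.81.
σ₀² = 51.65² = 2667.7225, σ² = 38.29² = 1466.1241; σ² + n·σ₀² = 1466.1241 + 12·2667.7225 = 33478.7941.
Posterior mean = (μ₀/σ₀² + n·x̄/σ²)/(1/σ₀² + n/σ²) = (σ²·μ₀ + σ₀²·n·x̄)/(σ² + n·σ₀²) = (1466.1241·431.78 + 2667.7225·5302.81)/33478.7941 = 14779468.614123/33478.7941 = 441.4576.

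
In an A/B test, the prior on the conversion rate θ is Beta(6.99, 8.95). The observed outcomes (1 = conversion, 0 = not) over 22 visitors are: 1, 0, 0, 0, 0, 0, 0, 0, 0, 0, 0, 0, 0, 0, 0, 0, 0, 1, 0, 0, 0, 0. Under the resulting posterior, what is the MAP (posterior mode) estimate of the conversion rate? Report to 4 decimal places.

0.2223

The Beta prior is conjugate to a Binomial/Bernoulli likelihood; the update adds successes to α and failures to β.
Posterior: Beta(α+k, β+n−k) = Beta(6.99+2, 8.95+20) = Beta(8.99, 28.95).
Mode of Beta(a,b) for a,b>1 is (a−1)/(a+b−2) = 7.99/35.94 = 0.2223.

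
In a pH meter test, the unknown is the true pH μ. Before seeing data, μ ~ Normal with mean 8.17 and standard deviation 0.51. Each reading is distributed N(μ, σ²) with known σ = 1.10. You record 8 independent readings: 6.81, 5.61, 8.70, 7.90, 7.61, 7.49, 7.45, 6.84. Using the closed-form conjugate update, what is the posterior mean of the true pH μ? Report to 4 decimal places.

7.6207

For Normal data with known variance σ², a Normal(μ₀, σ₀²) prior on μ is conjugate. Posterior precision = 1/σ₀² + n/σ²; posterior mean is the precision-weighted average of μ₀ and x̄.
Σxᵢ = 6.81 + 5.61 + 8.70 + 7.90 + 7.61 + 7.49 + 7.45 + 6.84 = 58.41, so n·x̄ = 58.41.
σ₀² = 0.51² = 0.2601, σ² = 1.10² = 1.21; σ² + n·σ₀² = 1.21 + 8·0.2601 = 3.2908.
Posterior mean = (μ₀/σ₀² + n·x̄/σ²)/(1/σ₀² + n/σ²) = (σ²·μ₀ + σ₀²·n·x̄)/(σ² + n·σ₀²) = (1.21·8.17 + 0.2601·58.41)/3.2908 = 25.078141/3.2908 = 7.6207.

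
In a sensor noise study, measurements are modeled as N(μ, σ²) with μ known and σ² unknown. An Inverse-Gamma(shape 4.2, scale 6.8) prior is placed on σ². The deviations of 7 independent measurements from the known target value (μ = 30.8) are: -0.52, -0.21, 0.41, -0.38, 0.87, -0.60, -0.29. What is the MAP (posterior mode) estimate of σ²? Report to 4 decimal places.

0.8867

With known mean μ and an Inverse-Gamma(α, β) prior on σ², the Normal likelihood is conjugate: posterior is Inv-Gamma(α + n/2, β + Σ(xᵢ−μ)²/2).
Σ(xᵢ−μ)² = (-0.52)² + (-0.21)² + (0.41)² + (-0.38)² + (0.87)² + (-0.60)² + (-0.29)² = 1.8280.
Posterior: Inv-Gamma(4.2 + 7/2, 6.8 + 1.8280/2) = Inv-Gamma(7.70, 7.71400).
Mode = β/(α+1) = 7.71400/8.70 = 0.8867.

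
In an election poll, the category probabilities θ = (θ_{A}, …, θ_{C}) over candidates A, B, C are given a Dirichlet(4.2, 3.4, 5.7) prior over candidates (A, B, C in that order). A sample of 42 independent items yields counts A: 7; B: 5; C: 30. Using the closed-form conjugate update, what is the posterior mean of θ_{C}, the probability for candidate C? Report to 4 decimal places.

The Dirichlet prior is conjugate to the Multinomial likelihood: each posterior αⱼ = prior αⱼ + observed count nⱼ.
Posterior concentration: (11.2, 8.4, 35.7), total = 55.3.
E[θ_{C}|data] = α_{C}/Σα = 35.7/55.3 = 0.6456.

0.6456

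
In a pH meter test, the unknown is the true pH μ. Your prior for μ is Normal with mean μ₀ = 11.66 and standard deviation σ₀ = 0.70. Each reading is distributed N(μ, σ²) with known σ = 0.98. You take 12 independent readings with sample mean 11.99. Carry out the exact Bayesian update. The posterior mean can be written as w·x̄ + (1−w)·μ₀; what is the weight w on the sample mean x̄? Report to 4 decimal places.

For Normal data with known variance σ², a Normal(μ₀, σ₀²) prior on μ is conjugate. Posterior precision = 1/σ₀² + n/σ²; posterior mean is the precision-weighted average of μ₀ and x̄.
σ₀² = 0.70² = 0.49, σ² = 0.98² = 0.9604. Prior precision 1/σ₀² = 1/0.49; data precision n/σ² = 12/0.9604.
w = (n/σ²)/(1/σ₀² + n/σ²) = n·σ₀²/(σ² + n·σ₀²) = 12·0.49/(0.9604 + 12·0.49) = 5.88/6.8404 = 0.8596.

0.8596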